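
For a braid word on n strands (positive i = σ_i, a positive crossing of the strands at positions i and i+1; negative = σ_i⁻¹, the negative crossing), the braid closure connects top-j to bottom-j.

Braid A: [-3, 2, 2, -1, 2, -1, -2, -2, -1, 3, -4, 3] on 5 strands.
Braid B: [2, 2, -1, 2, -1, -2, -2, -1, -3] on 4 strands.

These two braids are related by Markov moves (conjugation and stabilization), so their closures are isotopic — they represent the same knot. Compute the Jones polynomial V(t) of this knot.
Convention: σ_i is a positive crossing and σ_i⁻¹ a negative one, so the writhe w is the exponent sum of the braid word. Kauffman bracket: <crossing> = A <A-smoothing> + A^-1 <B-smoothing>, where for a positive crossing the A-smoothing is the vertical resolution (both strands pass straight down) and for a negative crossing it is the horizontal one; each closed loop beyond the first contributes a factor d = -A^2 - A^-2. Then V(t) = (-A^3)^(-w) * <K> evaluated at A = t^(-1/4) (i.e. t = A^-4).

Markov-equivalent braids have isotopic closures, hence identical knot invariants. Strip the Markov moves from each word to reach a common short braid β, then compute V(t) once on β.
Braid A: s3^-1 s2 s2 s1^-1 s2 s1^-1 s2^-1 s2^-1 s1^-1 s3 s4^-1 s3 on 5 strands reduces by inverse Markov moves (closure unchanged at each step):
  Deconjugate: the word is γ·β·γ⁻¹ with γ = s3^-1 (prefix) and γ⁻¹ = s3 (suffix); strip both.
  Destabilize: the word has the form β·s4^-1 where s4^-1 occurs only as the final letter (β ∈ B_4); drop it and the last strand → 4 strands.
  Destabilize: the word has the form β·s3 where s3 occurs only as the final letter (β ∈ B_3); drop it and the last strand → 3 strands.
Reduced to β = s2 s2 s1^-1 s2 s1^-1 s2^-1 s2^-1 s1^-1 on 3 strands, 8 crossings.
Braid B: s2 s2 s1^-1 s2 s1^-1 s2^-1 s2^-1 s1^-1 s3^-1 on 4 strands reduces by inverse Markov moves (closure unchanged at each step):
  Destabilize: the word has the form β·s3^-1 where s3^-1 occurs only as the final letter (β ∈ B_3); drop it and the last strand → 3 strands.
Reduced to β = s2 s2 s1^-1 s2 s1^-1 s2^-1 s2^-1 s1^-1 on 3 strands, 8 crossings.
Both give the same β = s2 s2 s1^-1 s2 s1^-1 s2^-1 s2^-1 s1^-1 on 3 strands, so one state sum suffices:
Braid: s2 s2 s1^-1 s2 s1^-1 s2^-1 s2^-1 s1^-1 on 3 strands, 8 crossings.
Writhe w = (#positive) - (#negative) = 3 - 5 = -2.
Enumerate smoothing states for the bracket polynomial. There are 2^8 = 256 states.
Smooth each crossing (0=||, 1=⌣⌢); contribution A^(Σ sign_k(1-2s_k)) * d^(L-1).
Tabulate the states by total A-exponent and number of loops L (A-exp: L × count):
  A^8: L=4 ×1
  A^6: L=3 ×8
  A^4: L=2 ×23, L=4 ×5
  A^2: L=1 ×22, L=3 ×33, L=5 ×1
  A^0: L=2 ×52, L=4 ×18
  A^-2: L=1 ×13, L=3 ×37, L=5 ×6
  A^-4: L=2 ×14, L=4 ×13, L=6 ×1
  A^-6: L=3 ×6, L=5 ×2
  A^-8: L=4 ×1
Each group contributes A^e * Σ count * d^(L-1):
Powers of d = -A^2 - A^-2: d^2 = A^4 + 2 + A^-4; d^3 = -A^6 - 3*A^2 - 3*A^-2 - A^-6; d^4 = A^8 + 4*A^4 + 6 + 4*A^-4 + A^-8; d^5 = -A^10 - 5*A^6 - 10*A^2 - 10*A^-2 - 5*A^-6 - A^-10.
  A^8 * (d^3) = -A^14 - 3*A^10 - 3*A^6 - A^2
  A^6 * (8*d^2) = 8*A^10 + 16*A^6 + 8*A^2
  A^4 * (23*d + 5*d^3) = -5*A^10 - 38*A^6 - 38*A^2 - 5*A^-2
  A^2 * (22 + 33*d^2 + d^4) = A^10 + 37*A^6 + 94*A^2 + 37*A^-2 + A^-6
  A^0 * (52*d + 18*d^3) = -18*A^6 - 106*A^2 - 106*A^-2 - 18*A^-6
  A^-2 * (13 + 37*d^2 + 6*d^4) = 6*A^6 + 61*A^2 + 123*A^-2 + 61*A^-6 + 6*A^-10
  A^-4 * (14*d + 13*d^3 + d^5) = -A^6 - 18*A^2 - 63*A^-2 - 63*A^-6 - 18*A^-10 - A^-14
  A^-6 * (6*d^2 + 2*d^4) = 2*A^2 + 14*A^-2 + 24*A^-6 + 14*A^-10 + 2*A^-14
  A^-8 * (d^3) = -A^-2 - 3*A^-6 - 3*A^-10 - A^-14
Summing the groups: <K> = -A^14 + A^10 - A^6 + 2*A^2 - A^-2 + 2*A^-6 - A^-10
Normalise by the writhe: (-A^3)^(-w) = (-A^3)^(2) = A^6, so f(A) = A^6 * <K> = -A^20 + A^16 - A^12 + 2*A^8 - A^4 + 2 - A^-4.
Substitute A = t^(-1/4), i.e. A^e → t^(-e/4): V(t) = -t + 2 - t^-1 + 2*t^-2 - t^-3 + t^-4 - t^-5

Answer: -t + 2 - t^-1 + 2*t^-2 - t^-3 + t^-4 - t^-5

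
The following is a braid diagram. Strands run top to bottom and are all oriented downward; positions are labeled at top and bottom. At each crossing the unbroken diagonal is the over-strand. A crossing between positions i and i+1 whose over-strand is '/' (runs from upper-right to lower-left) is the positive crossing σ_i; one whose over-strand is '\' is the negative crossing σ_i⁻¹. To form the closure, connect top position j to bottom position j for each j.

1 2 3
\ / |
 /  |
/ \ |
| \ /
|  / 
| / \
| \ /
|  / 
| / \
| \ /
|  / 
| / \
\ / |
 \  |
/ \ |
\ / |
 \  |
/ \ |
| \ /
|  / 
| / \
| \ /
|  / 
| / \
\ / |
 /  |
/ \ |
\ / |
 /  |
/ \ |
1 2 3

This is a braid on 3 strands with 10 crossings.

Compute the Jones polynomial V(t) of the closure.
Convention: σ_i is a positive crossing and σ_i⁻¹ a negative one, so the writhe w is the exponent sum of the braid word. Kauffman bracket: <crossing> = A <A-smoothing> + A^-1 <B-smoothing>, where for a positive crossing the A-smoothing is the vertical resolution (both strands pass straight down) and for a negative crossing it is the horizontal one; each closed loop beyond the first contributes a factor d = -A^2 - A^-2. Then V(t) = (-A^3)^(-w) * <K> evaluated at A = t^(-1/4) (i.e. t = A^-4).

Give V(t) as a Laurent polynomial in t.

Reading the diagram top to bottom ('/'-over between positions i,i+1 = s_i, '\'-over = s_i^-1): braid word = s1 s2 s2 s2 s1^-1 s1^-1 s2 s2 s1 s1.
Braid: s1 s2 s2 s2 s1^-1 s1^-1 s2 s2 s1 s1 on 3 strands, 10 crossings.
Writhe w = (#positive) - (#negative) = 8 - 2 = 6.
Computing the Kauffman bracket via state sum. There are 2^10 = 1024 states.
Each crossing splits two ways (0=vertical, 1=horizontal). The state's weight is A^(#A-smoothings - #B-smoothings) * d^(loops - 1).
Tabulate the states by total A-exponent and number of loops L (A-exp: L × count):
  A^10: L=3 ×1
  A^8: L=2 ×7, L=4 ×3
  A^6: L=1 ×10, L=3 ×32, L=5 ×3
  A^4: L=2 ×76, L=4 ×43, L=6 ×1
  A^2: L=1 ×51, L=3 ×132, L=5 ×27
  A^0: L=2 ×135, L=4 ×109, L=6 ×8
  A^-2: L=3 ×161, L=5 ×48, L=7 ×1
  A^-4: L=4 ×109, L=6 ×11
  A^-6: L=5 ×44, L=7 ×1
  A^-8: L=6 ×10
  A^-10: L=7 ×1
Each group contributes A^e * Σ count * d^(L-1):
Powers of d = -A^2 - A^-2: d^2 = A^4 + 2 + A^-4; d^3 = -A^6 - 3*A^2 - 3*A^-2 - A^-6; d^4 = A^8 + 4*A^4 + 6 + 4*A^-4 + A^-8; d^5 = -A^10 - 5*A^6 - 10*A^2 - 10*A^-2 - 5*A^-6 - A^-10; d^6 = A^12 + 6*A^8 + 15*A^4 + 20 + 15*A^-4 + 6*A^-8 + A^-12.
  A^10 * (d^2) = A^14 + 2*A^10 + A^6
  A^8 * (7*d + 3*d^3) = -3*A^14 - 16*A^10 - 16*A^6 - 3*A^2
  A^6 * (10 + 32*d^2 + 3*d^4) = 3*A^14 + 44*A^10 + 92*A^6 + 44*A^2 + 3*A^-2
  A^4 * (76*d + 43*d^3 + d^5) = -A^14 - 48*A^10 - 215*A^6 - 215*A^2 - 48*A^-2 - A^-6
  A^2 * (51 + 132*d^2 + 27*d^4) = 27*A^10 + 240*A^6 + 477*A^2 + 240*A^-2 + 27*A^-6
  A^0 * (135*d + 109*d^3 + 8*d^5) = -8*A^10 - 149*A^6 - 542*A^2 - 542*A^-2 - 149*A^-6 - 8*A^-10
  A^-2 * (161*d^2 + 48*d^4 + d^6) = A^10 + 54*A^6 + 368*A^2 + 630*A^-2 + 368*A^-6 + 54*A^-10 + A^-14
  A^-4 * (109*d^3 + 11*d^5) = -11*A^6 - 164*A^2 - 437*A^-2 - 437*A^-6 - 164*A^-10 - 11*A^-14
  A^-6 * (44*d^4 + d^6) = A^6 + 50*A^2 + 191*A^-2 + 284*A^-6 + 191*A^-10 + 50*A^-14 + A^-18
  A^-8 * (10*d^5) = -10*A^2 - 50*A^-2 - 100*A^-6 - 100*A^-10 - 50*A^-14 - 10*A^-18
  A^-10 * (d^6) = A^2 + 6*A^-2 + 15*A^-6 + 20*A^-10 + 15*A^-14 + 6*A^-18 + A^-22
Summing the groups: <K> = 2*A^10 - 3*A^6 + 6*A^2 - 7*A^-2 + 7*A^-6 - 7*A^-10 + 5*A^-14 - 3*A^-18 + A^-22
Normalise by the writhe: (-A^3)^(-w) = (-A^3)^(-6) = A^-18, so f(A) = A^-18 * <K> = 2*A^-8 - 3*A^-12 + 6*A^-16 - 7*A^-20 + 7*A^-24 - 7*A^-28 + 5*A^-32 - 3*A^-36 + A^-40.
Substitute A = t^(-1/4), i.e. A^e → t^(-e/4): V(t) = t^10 - 3*t^9 + 5*t^8 - 7*t^7 + 7*t^6 - 7*t^5 + 6*t^4 - 3*t^3 + 2*t^2

Answer: t^10 - 3*t^9 + 5*t^8 - 7*t^7 + 7*t^6 - 7*t^5 + 6*t^4 - 3*t^3 + 2*t^2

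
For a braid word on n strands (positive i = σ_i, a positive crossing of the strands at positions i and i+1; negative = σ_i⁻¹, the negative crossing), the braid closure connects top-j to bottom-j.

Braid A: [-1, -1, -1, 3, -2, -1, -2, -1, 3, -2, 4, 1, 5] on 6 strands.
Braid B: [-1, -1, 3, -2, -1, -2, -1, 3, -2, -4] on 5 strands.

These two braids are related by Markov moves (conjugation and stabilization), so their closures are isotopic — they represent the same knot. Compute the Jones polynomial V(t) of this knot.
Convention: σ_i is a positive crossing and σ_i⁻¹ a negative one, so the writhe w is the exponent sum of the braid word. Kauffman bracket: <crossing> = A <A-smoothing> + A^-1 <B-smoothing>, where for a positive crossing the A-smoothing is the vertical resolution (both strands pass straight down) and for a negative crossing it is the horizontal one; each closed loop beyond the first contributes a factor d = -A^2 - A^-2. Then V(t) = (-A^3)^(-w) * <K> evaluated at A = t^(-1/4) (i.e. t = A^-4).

Markov-equivalent braids have isotopic closures, hence identical knot invariants. Strip the Markov moves from each word to reach a common short braid β, then compute V(t) once on β.
Braid A: s1^-1 s1^-1 s1^-1 s3 s2^-1 s1^-1 s2^-1 s1^-1 s3 s2^-1 s4 s1 s5 on 6 strands reduces by inverse Markov moves (closure unchanged at each step):
  Destabilize: the word has the form β·s5 where s5 occurs only as the final letter (β ∈ B_5); drop it and the last strand → 5 strands.
  Deconjugate: the word is γ·β·γ⁻¹ with γ = s1^-1 (prefix) and γ⁻¹ = s1 (suffix); strip both.
  Destabilize: the word has the form β·s4 where s4 occurs only as the final letter (β ∈ B_4); drop it and the last strand → 4 strands.
Reduced to β = s1^-1 s1^-1 s3 s2^-1 s1^-1 s2^-1 s1^-1 s3 s2^-1 on 4 strands, 9 crossings.
Braid B: s1^-1 s1^-1 s3 s2^-1 s1^-1 s2^-1 s1^-1 s3 s2^-1 s4^-1 on 5 strands reduces by inverse Markov moves (closure unchanged at each step):
  Destabilize: the word has the form β·s4^-1 where s4^-1 occurs only as the final letter (β ∈ B_4); drop it and the last strand → 4 strands.
Reduced to β = s1^-1 s1^-1 s3 s2^-1 s1^-1 s2^-1 s1^-1 s3 s2^-1 on 4 strands, 9 crossings.
Both give the same β = s1^-1 s1^-1 s3 s2^-1 s1^-1 s2^-1 s1^-1 s3 s2^-1 on 4 strands, so one state sum suffices:
Braid: s1^-1 s1^-1 s3 s2^-1 s1^-1 s2^-1 s1^-1 s3 s2^-1 on 4 strands, 9 crossings.
Writhe w = (#positive) - (#negative) = 2 - 7 = -5.
Enumerate smoothing states for the bracket polynomial. There are 2^9 = 512 states.
Each crossing splits two ways (0=vertical, 1=horizontal). The state's weight is A^(#A-smoothings - #B-smoothings) * d^(loops - 1).
Tabulate the states by total A-exponent and number of loops L (A-exp: L × count):
  A^9: L=3 ×1
  A^7: L=2 ×4, L=4 ×5
  A^5: L=1 ×4, L=3 ×26, L=5 ×6
  A^3: L=2 ×43, L=4 ×40, L=6 ×1
  A^1: L=1 ×23, L=3 ×92, L=5 ×11
  A^-1: L=2 ×91, L=4 ×34, L=6 ×1
  A^-3: L=1 ×32, L=3 ×48, L=5 ×4
  A^-5: L=2 ×28, L=4 ×8
  A^-7: L=3 ×9
  A^-9: L=4 ×1
Each group contributes A^e * Σ count * d^(L-1):
Powers of d = -A^2 - A^-2: d^2 = A^4 + 2 + A^-4; d^3 = -A^6 - 3*A^2 - 3*A^-2 - A^-6; d^4 = A^8 + 4*A^4 + 6 + 4*A^-4 + A^-8; d^5 = -A^10 - 5*A^6 - 10*A^2 - 10*A^-2 - 5*A^-6 - A^-10.
  A^9 * (d^2) = A^13 + 2*A^9 + A^5
  A^7 * (4*d + 5*d^3) = -5*A^13 - 19*A^9 - 19*A^5 - 5*A
  A^5 * (4 + 26*d^2 + 6*d^4) = 6*A^13 + 50*A^9 + 92*A^5 + 50*A + 6*A^-3
  A^3 * (43*d + 40*d^3 + d^5) = -A^13 - 45*A^9 - 173*A^5 - 173*A - 45*A^-3 - A^-7
  A^1 * (23 + 92*d^2 + 11*d^4) = 11*A^9 + 136*A^5 + 273*A + 136*A^-3 + 11*A^-7
  A^-1 * (91*d + 34*d^3 + d^5) = -A^9 - 39*A^5 - 203*A - 203*A^-3 - 39*A^-7 - A^-11
  A^-3 * (32 + 48*d^2 + 4*d^4) = 4*A^5 + 64*A + 152*A^-3 + 64*A^-7 + 4*A^-11
  A^-5 * (28*d + 8*d^3) = -8*A - 52*A^-3 - 52*A^-7 - 8*A^-11
  A^-7 * (9*d^2) = 9*A^-3 + 18*A^-7 + 9*A^-11
  A^-9 * (d^3) = -A^-3 - 3*A^-7 - 3*A^-11 - A^-15
Summing the groups: <K> = A^13 - 2*A^9 + 2*A^5 - 2*A + 2*A^-3 - 2*A^-7 + A^-11 - A^-15
Normalise by the writhe: (-A^3)^(-w) = (-A^3)^(5) = -A^15, so f(A) = -A^15 * <K> = -A^28 + 2*A^24 - 2*A^20 + 2*A^16 - 2*A^12 + 2*A^8 - A^4 + 1.
Substitute A = t^(-1/4), i.e. A^e → t^(-e/4): V(t) = 1 - t^-1 + 2*t^-2 - 2*t^-3 + 2*t^-4 - 2*t^-5 + 2*t^-6 - t^-7

Answer: 1 - t^-1 + 2*t^-2 - 2*t^-3 + 2*t^-4 - 2*t^-5 + 2*t^-6 - t^-7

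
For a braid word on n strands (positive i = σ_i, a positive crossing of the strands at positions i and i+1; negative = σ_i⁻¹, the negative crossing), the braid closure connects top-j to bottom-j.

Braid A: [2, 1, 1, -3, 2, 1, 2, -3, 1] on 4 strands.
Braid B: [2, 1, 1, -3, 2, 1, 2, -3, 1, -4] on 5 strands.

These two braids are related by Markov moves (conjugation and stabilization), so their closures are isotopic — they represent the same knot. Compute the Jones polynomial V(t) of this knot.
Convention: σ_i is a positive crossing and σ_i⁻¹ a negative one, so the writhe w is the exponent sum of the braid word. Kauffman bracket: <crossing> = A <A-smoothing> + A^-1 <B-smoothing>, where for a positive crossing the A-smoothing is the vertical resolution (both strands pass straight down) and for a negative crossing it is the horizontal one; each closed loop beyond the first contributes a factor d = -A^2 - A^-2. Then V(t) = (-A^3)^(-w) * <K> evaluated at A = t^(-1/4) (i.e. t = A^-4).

-t^7 + 2*t^6 - 2*t^5 + 2*t^4 - 2*t^3 + 2*t^2 - t + 1

Derivation:
Markov-equivalent braids have isotopic closures, hence identical knot invariants. Strip the Markov moves from each word to reach a common short braid β, then compute V(t) once on β.
Braid A: s2 s1 s1 s3^-1 s2 s1 s2 s3^-1 s1 on 4 strands has no conjugating prefix/suffix or stabilization to strip; take β = s2 s1 s1 s3^-1 s2 s1 s2 s3^-1 s1.
Braid B: s2 s1 s1 s3^-1 s2 s1 s2 s3^-1 s1 s4^-1 on 5 strands reduces by inverse Markov moves (closure unchanged at each step):
  Destabilize: the word has the form β·s4^-1 where s4^-1 occurs only as the final letter (β ∈ B_4); drop it and the last strand → 4 strands.
Reduced to β = s2 s1 s1 s3^-1 s2 s1 s2 s3^-1 s1 on 4 strands, 9 crossings.
Both give the same β = s2 s1 s1 s3^-1 s2 s1 s2 s3^-1 s1 on 4 strands, so one state sum suffices:
Braid: s2 s1 s1 s3^-1 s2 s1 s2 s3^-1 s1 on 4 strands, 9 crossings.
Writhe w = (#positive) - (#negative) = 7 - 2 = 5.
State-sum expansion of <K>. There are 2^9 = 512 states.
Each crossing splits two ways (0=vertical, 1=horizontal). The state's weight is A^(#A-smoothings - #B-smoothings) * d^(loops - 1).
Tabulate the states by total A-exponent and number of loops L (A-exp: L × count):
  A^9: L=4 ×1
  A^7: L=3 ×9
  A^5: L=2 ×28, L=4 ×8
  A^3: L=1 ×32, L=3 ×48, L=5 ×4
  A^1: L=2 ×91, L=4 ×34, L=6 ×1
  A^-1: L=1 ×23, L=3 ×92, L=5 ×11
  A^-3: L=2 ×43, L=4 ×40, L=6 ×1
  A^-5: L=1 ×4, L=3 ×26, L=5 ×6
  A^-7: L=2 ×4, L=4 ×5
  A^-9: L=3 ×1
Each group contributes A^e * Σ count * d^(L-1):
Powers of d = -A^2 - A^-2: d^2 = A^4 + 2 + A^-4; d^3 = -A^6 - 3*A^2 - 3*A^-2 - A^-6; d^4 = A^8 + 4*A^4 + 6 + 4*A^-4 + A^-8; d^5 = -A^10 - 5*A^6 - 10*A^2 - 10*A^-2 - 5*A^-6 - A^-10.
  A^9 * (d^3) = -A^15 - 3*A^11 - 3*A^7 - A^3
  A^7 * (9*d^2) = 9*A^11 + 18*A^7 + 9*A^3
  A^5 * (28*d + 8*d^3) = -8*A^11 - 52*A^7 - 52*A^3 - 8*A^-1
  A^3 * (32 + 48*d^2 + 4*d^4) = 4*A^11 + 64*A^7 + 152*A^3 + 64*A^-1 + 4*A^-5
  A^1 * (91*d + 34*d^3 + d^5) = -A^11 - 39*A^7 - 203*A^3 - 203*A^-1 - 39*A^-5 - A^-9
  A^-1 * (23 + 92*d^2 + 11*d^4) = 11*A^7 + 136*A^3 + 273*A^-1 + 136*A^-5 + 11*A^-9
  A^-3 * (43*d + 40*d^3 + d^5) = -A^7 - 45*A^3 - 173*A^-1 - 173*A^-5 - 45*A^-9 - A^-13
  A^-5 * (4 + 26*d^2 + 6*d^4) = 6*A^3 + 50*A^-1 + 92*A^-5 + 50*A^-9 + 6*A^-13
  A^-7 * (4*d + 5*d^3) = -5*A^-1 - 19*A^-5 - 19*A^-9 - 5*A^-13
  A^-9 * (d^2) = A^-5 + 2*A^-9 + A^-13
Summing the groups: <K> = -A^15 + A^11 - 2*A^7 + 2*A^3 - 2*A^-1 + 2*A^-5 - 2*A^-9 + A^-13
Normalise by the writhe: (-A^3)^(-w) = (-A^3)^(-5) = -A^-15, so f(A) = -A^-15 * <K> = 1 - A^-4 + 2*A^-8 - 2*A^-12 + 2*A^-16 - 2*A^-20 + 2*A^-24 - A^-28.
Substitute A = t^(-1/4), i.e. A^e → t^(-e/4): V(t) = -t^7 + 2*t^6 - 2*t^5 + 2*t^4 - 2*t^3 + 2*t^2 - t + 1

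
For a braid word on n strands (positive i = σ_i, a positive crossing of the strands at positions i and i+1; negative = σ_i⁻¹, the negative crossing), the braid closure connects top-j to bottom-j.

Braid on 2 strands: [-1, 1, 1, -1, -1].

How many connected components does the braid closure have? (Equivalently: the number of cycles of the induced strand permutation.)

Track the strand permutation on 2 strands, starting from identity.
  step 1: s1^-1 swaps positions 1,2 -> [2 1]
  step 2: s1 swaps positions 1,2 -> [1 2]
  step 3: s1 swaps positions 1,2 -> [2 1]
  step 4: s1^-1 swaps positions 1,2 -> [1 2]
  step 5: s1^-1 swaps positions 1,2 -> [2 1]
Final permutation (position -> original strand): [2 1]
Closure components = cycle count of this permutation = 1.

Answer: 1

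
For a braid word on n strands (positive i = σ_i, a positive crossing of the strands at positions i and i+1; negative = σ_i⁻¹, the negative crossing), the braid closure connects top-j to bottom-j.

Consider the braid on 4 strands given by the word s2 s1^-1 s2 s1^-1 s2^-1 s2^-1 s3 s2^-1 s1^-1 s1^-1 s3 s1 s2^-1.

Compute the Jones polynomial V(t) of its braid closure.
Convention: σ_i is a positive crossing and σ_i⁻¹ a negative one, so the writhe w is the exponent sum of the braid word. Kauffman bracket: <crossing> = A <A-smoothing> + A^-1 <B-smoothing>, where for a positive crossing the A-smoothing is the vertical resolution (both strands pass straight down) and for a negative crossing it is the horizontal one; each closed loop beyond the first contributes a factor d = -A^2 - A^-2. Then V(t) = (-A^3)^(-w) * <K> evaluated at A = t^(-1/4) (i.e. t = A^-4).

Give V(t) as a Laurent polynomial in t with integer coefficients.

The presented braid s2 s1^-1 s2 s1^-1 s2^-1 s2^-1 s3 s2^-1 s1^-1 s1^-1 s3 s1 s2^-1 on 4 strands reduces by inverse Markov moves (closure unchanged at each step):
  Deconjugate: the word is γ·β·γ⁻¹ with γ = s2 s1^-1 (prefix) and γ⁻¹ = s1 s2^-1 (suffix); strip both.
Reduced to β = s2 s1^-1 s2^-1 s2^-1 s3 s2^-1 s1^-1 s1^-1 s3 on 4 strands, 9 crossings.
Compute on β:
Braid: s2 s1^-1 s2^-1 s2^-1 s3 s2^-1 s1^-1 s1^-1 s3 on 4 strands, 9 crossings.
Writhe w = (#positive) - (#negative) = 3 - 6 = -3.
Computing the Kauffman bracket via state sum. There are 2^9 = 512 states.
Each crossing splits two ways (0=vertical, 1=horizontal). The state's weight is A^(#A-smoothings - #B-smoothings) * d^(loops - 1).
Tabulate the states by total A-exponent and number of loops L (A-exp: L × count):
  A^9: L=6 ×1
  A^7: L=5 ×9
  A^5: L=4 ×35, L=6 ×1
  A^3: L=3 ×73, L=5 ×11
  A^1: L=2 ×82, L=4 ×43, L=6 ×1
  A^-1: L=1 ×40, L=3 ×79, L=5 ×7
  A^-3: L=2 ×63, L=4 ×21
  A^-5: L=1 ×9, L=3 ×26, L=5 ×1
  A^-7: L=2 ×6, L=4 ×3
  A^-9: L=3 ×1
Each group contributes A^e * Σ count * d^(L-1):
Powers of d = -A^2 - A^-2: d^2 = A^4 + 2 + A^-4; d^3 = -A^6 - 3*A^2 - 3*A^-2 - A^-6; d^4 = A^8 + 4*A^4 + 6 + 4*A^-4 + A^-8; d^5 = -A^10 - 5*A^6 - 10*A^2 - 10*A^-2 - 5*A^-6 - A^-10.
  A^9 * (d^5) = -A^19 - 5*A^15 - 10*A^11 - 10*A^7 - 5*A^3 - A^-1
  A^7 * (9*d^4) = 9*A^15 + 36*A^11 + 54*A^7 + 36*A^3 + 9*A^-1
  A^5 * (35*d^3 + d^5) = -A^15 - 40*A^11 - 115*A^7 - 115*A^3 - 40*A^-1 - A^-5
  A^3 * (73*d^2 + 11*d^4) = 11*A^11 + 117*A^7 + 212*A^3 + 117*A^-1 + 11*A^-5
  A^1 * (82*d + 43*d^3 + d^5) = -A^11 - 48*A^7 - 221*A^3 - 221*A^-1 - 48*A^-5 - A^-9
  A^-1 * (40 + 79*d^2 + 7*d^4) = 7*A^7 + 107*A^3 + 240*A^-1 + 107*A^-5 + 7*A^-9
  A^-3 * (63*d + 21*d^3) = -21*A^3 - 126*A^-1 - 126*A^-5 - 21*A^-9
  A^-5 * (9 + 26*d^2 + d^4) = A^3 + 30*A^-1 + 67*A^-5 + 30*A^-9 + A^-13
  A^-7 * (6*d + 3*d^3) = -3*A^-1 - 15*A^-5 - 15*A^-9 - 3*A^-13
  A^-9 * (d^2) = A^-5 + 2*A^-9 + A^-13
Summing the groups: <K> = -A^19 + 3*A^15 - 4*A^11 + 5*A^7 - 6*A^3 + 5*A^-1 - 4*A^-5 + 2*A^-9 - A^-13
Normalise by the writhe: (-A^3)^(-w) = (-A^3)^(3) = -A^9, so f(A) = -A^9 * <K> = A^28 - 3*A^24 + 4*A^20 - 5*A^16 + 6*A^12 - 5*A^8 + 4*A^4 - 2 + A^-4.
Substitute A = t^(-1/4), i.e. A^e → t^(-e/4): V(t) = t - 2 + 4*t^-1 - 5*t^-2 + 6*t^-3 - 5*t^-4 + 4*t^-5 - 3*t^-6 + t^-7

Answer: t - 2 + 4*t^-1 - 5*t^-2 + 6*t^-3 - 5*t^-4 + 4*t^-5 - 3*t^-6 + t^-7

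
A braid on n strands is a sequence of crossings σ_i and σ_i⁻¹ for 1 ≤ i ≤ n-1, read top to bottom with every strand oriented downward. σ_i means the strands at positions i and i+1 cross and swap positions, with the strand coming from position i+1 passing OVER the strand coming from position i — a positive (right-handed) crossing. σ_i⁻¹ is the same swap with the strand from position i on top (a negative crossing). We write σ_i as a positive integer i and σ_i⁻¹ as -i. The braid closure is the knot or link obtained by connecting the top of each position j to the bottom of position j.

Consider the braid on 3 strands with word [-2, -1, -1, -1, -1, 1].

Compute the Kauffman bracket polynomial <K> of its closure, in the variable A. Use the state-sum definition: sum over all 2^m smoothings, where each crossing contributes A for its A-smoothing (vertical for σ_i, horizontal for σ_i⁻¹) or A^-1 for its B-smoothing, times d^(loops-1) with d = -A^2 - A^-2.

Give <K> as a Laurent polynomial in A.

First cancel adjacent σ_i σ_i⁻¹ pairs (Reidemeister II — same braid, same closure): s2^-1 s1^-1 s1^-1 s1^-1 s1^-1 s1 → s2^-1 s1^-1 s1^-1 s1^-1.
Braid: s2^-1 s1^-1 s1^-1 s1^-1 on 3 strands, 4 crossings.
Writhe w = (#positive) - (#negative) = 0 - 4 = -4.
Enumerate smoothing states for the bracket polynomial. There are 2^4 = 16 states.
For each crossing: s=0 is the vertical smoothing, s=1 horizontal. Crossing k contributes A^(sign_k * (1 - 2*s_k)); loop factor d = -A^2 - A^-2.
  state 0000: A-exp=-4, loops=3, term = A^-4 * d^2
  state 0001: A-exp=-2, loops=2, term = A^-2 * d^1
  state 0010: A-exp=-2, loops=2, term = A^-2 * d^1
  state 0011: A-exp=+0, loops=3, term = A^0 * d^2
  state 0100: A-exp=-2, loops=2, term = A^-2 * d^1
  state 0101: A-exp=+0, loops=3, term = A^0 * d^2
  state 0110: A-exp=+0, loops=3, term = A^0 * d^2
  state 0111: A-exp=+2, loops=4, term = A^2 * d^3
  state 1000: A-exp=-2, loops=2, term = A^-2 * d^1
  state 1001: A-exp=+0, loops=1, term = A^0 * d^0
  state 1010: A-exp=+0, loops=1, term = A^0 * d^0
  state 1011: A-exp=+2, loops=2, term = A^2 * d^1
  state 1100: A-exp=+0, loops=1, term = A^0 * d^0
  state 1101: A-exp=+2, loops=2, term = A^2 * d^1
  state 1110: A-exp=+2, loops=2, term = A^2 * d^1
  state 1111: A-exp=+4, loops=3, term = A^4 * d^2
Collect the terms by A-exponent (count of states per loop number):
Powers of d = -A^2 - A^-2: d^2 = A^4 + 2 + A^-4; d^3 = -A^6 - 3*A^2 - 3*A^-2 - A^-6.
  A^4 * (d^2) = A^8 + 2*A^4 + 1
  A^2 * (3*d + d^3) = -A^8 - 6*A^4 - 6 - A^-4
  A^0 * (3 + 3*d^2) = 3*A^4 + 9 + 3*A^-4
  A^-2 * (4*d) = -4 - 4*A^-4
  A^-4 * (d^2) = 1 + 2*A^-4 + A^-8
Summing the groups: <K> = -A^4 + 1 + A^-8

Answer: -A^4 + 1 + A^-8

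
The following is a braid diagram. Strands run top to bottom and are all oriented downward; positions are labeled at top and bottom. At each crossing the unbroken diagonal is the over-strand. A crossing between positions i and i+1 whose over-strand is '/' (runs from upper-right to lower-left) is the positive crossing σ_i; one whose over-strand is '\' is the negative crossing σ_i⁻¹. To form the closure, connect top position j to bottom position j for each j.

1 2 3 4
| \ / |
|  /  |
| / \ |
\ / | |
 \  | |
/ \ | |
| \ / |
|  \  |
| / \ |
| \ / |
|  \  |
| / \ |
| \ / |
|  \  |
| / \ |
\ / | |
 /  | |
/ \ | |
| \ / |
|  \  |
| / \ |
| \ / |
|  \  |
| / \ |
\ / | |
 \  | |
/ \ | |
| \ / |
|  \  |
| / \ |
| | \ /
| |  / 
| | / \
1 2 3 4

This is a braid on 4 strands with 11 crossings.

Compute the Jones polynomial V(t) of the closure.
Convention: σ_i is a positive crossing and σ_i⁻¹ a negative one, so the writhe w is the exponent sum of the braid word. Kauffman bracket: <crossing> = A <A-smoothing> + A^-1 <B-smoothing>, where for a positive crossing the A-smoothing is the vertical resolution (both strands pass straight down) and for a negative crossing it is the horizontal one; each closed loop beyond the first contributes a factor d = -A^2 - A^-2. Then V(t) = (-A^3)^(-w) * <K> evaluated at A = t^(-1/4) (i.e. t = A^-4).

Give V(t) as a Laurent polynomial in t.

Reading the diagram top to bottom ('/'-over between positions i,i+1 = s_i, '\'-over = s_i^-1): braid word = s2 s1^-1 s2^-1 s2^-1 s2^-1 s1 s2^-1 s2^-1 s1^-1 s2^-1 s3.
The presented braid s2 s1^-1 s2^-1 s2^-1 s2^-1 s1 s2^-1 s2^-1 s1^-1 s2^-1 s3 on 4 strands reduces by inverse Markov moves (closure unchanged at each step):
  Destabilize: the word has the form β·s3 where s3 occurs only as the final letter (β ∈ B_3); drop it and the last strand → 3 strands.
  Deconjugate: the word is γ·β·γ⁻¹ with γ = s2 (prefix) and γ⁻¹ = s2^-1 (suffix); strip both.
Reduced to β = s1^-1 s2^-1 s2^-1 s2^-1 s1 s2^-1 s2^-1 s1^-1 on 3 strands, 8 crossings.
Compute on β:
Braid: s1^-1 s2^-1 s2^-1 s2^-1 s1 s2^-1 s2^-1 s1^-1 on 3 strands, 8 crossings.
Writhe w = (#positive) - (#negative) = 1 - 7 = -6.
Enumerate smoothing states for the bracket polynomial. There are 2^8 = 256 states.
Each crossing splits two ways (0=vertical, 1=horizontal). The state's weight is A^(#A-smoothings - #B-smoothings) * d^(loops - 1).
Tabulate the states by total A-exponent and number of loops L (A-exp: L × count):
  A^8: L=6 ×1
  A^6: L=5 ×8
  A^4: L=4 ×27, L=6 ×1
  A^2: L=3 ×49, L=5 ×7
  A^0: L=2 ×49, L=4 ×21
  A^-2: L=1 ×22, L=3 ×34
  A^-4: L=2 ×27, L=4 ×1
  A^-6: L=1 ×5, L=3 ×3
  A^-8: L=2 ×1
Each group contributes A^e * Σ count * d^(L-1):
Powers of d = -A^2 - A^-2: d^2 = A^4 + 2 + A^-4; d^3 = -A^6 - 3*A^2 - 3*A^-2 - A^-6; d^4 = A^8 + 4*A^4 + 6 + 4*A^-4 + A^-8; d^5 = -A^10 - 5*A^6 - 10*A^2 - 10*A^-2 - 5*A^-6 - A^-10.
  A^8 * (d^5) = -A^18 - 5*A^14 - 10*A^10 - 10*A^6 - 5*A^2 - A^-2
  A^6 * (8*d^4) = 8*A^14 + 32*A^10 + 48*A^6 + 32*A^2 + 8*A^-2
  A^4 * (27*d^3 + d^5) = -A^14 - 32*A^10 - 91*A^6 - 91*A^2 - 32*A^-2 - A^-6
  A^2 * (49*d^2 + 7*d^4) = 7*A^10 + 77*A^6 + 140*A^2 + 77*A^-2 + 7*A^-6
  A^0 * (49*d + 21*d^3) = -21*A^6 - 112*A^2 - 112*A^-2 - 21*A^-6
  A^-2 * (22 + 34*d^2) = 34*A^2 + 90*A^-2 + 34*A^-6
  A^-4 * (27*d + d^3) = -A^2 - 30*A^-2 - 30*A^-6 - A^-10
  A^-6 * (5 + 3*d^2) = 3*A^-2 + 11*A^-6 + 3*A^-10
  A^-8 * (d) = -A^-6 - A^-10
Summing the groups: <K> = -A^18 + 2*A^14 - 3*A^10 + 3*A^6 - 3*A^2 + 3*A^-2 - A^-6 + A^-10
Normalise by the writhe: (-A^3)^(-w) = (-A^3)^(6) = A^18, so f(A) = A^18 * <K> = -A^36 + 2*A^32 - 3*A^28 + 3*A^24 - 3*A^20 + 3*A^16 - A^12 + A^8.
Substitute A = t^(-1/4), i.e. A^e → t^(-e/4): V(t) = t^-2 - t^-3 + 3*t^-4 - 3*t^-5 + 3*t^-6 - 3*t^-7 + 2*t^-8 - t^-9

Answer: t^-2 - t^-3 + 3*t^-4 - 3*t^-5 + 3*t^-6 - 3*t^-7 + 2*t^-8 - t^-9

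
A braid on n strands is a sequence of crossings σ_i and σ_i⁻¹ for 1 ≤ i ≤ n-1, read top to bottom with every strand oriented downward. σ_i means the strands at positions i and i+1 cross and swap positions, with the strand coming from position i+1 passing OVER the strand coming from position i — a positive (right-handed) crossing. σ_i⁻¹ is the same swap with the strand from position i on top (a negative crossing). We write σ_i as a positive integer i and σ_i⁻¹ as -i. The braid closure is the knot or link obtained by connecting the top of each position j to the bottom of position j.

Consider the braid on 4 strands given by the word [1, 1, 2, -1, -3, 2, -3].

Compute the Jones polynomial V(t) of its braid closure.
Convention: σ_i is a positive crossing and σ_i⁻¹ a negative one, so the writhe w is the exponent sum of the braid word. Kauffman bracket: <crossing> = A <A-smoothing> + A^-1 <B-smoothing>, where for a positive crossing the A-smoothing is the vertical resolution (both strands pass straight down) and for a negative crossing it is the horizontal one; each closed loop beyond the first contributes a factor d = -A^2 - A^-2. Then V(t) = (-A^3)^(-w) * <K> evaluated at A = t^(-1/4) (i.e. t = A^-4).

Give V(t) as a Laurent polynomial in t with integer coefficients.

t^4 - t^3 + t^2 - 2*t + 2 - t^-1 + t^-2

Derivation:
Braid: s1 s1 s2 s1^-1 s3^-1 s2 s3^-1 on 4 strands, 7 crossings.
Writhe w = (#positive) - (#negative) = 4 - 3 = 1.
State-sum expansion of <K>. There are 2^7 = 128 states.
For each crossing: s=0 is the vertical smoothing, s=1 horizontal. Crossing k contributes A^(sign_k * (1 - 2*s_k)); loop factor d = -A^2 - A^-2.
Tabulate the states by total A-exponent and number of loops L (A-exp: L × count):
  A^7: L=3 ×1
  A^5: L=2 ×4, L=4 ×3
  A^3: L=1 ×5, L=3 ×15, L=5 ×1
  A^1: L=2 ×27, L=4 ×8
  A^-1: L=1 ×14, L=3 ×20, L=5 ×1
  A^-3: L=2 ×17, L=4 ×4
  A^-5: L=3 ×7
  A^-7: L=4 ×1
Each group contributes A^e * Σ count * d^(L-1):
Powers of d = -A^2 - A^-2: d^2 = A^4 + 2 + A^-4; d^3 = -A^6 - 3*A^2 - 3*A^-2 - A^-6; d^4 = A^8 + 4*A^4 + 6 + 4*A^-4 + A^-8.
  A^7 * (d^2) = A^11 + 2*A^7 + A^3
  A^5 * (4*d + 3*d^3) = -3*A^11 - 13*A^7 - 13*A^3 - 3*A^-1
  A^3 * (5 + 15*d^2 + d^4) = A^11 + 19*A^7 + 41*A^3 + 19*A^-1 + A^-5
  A^1 * (27*d + 8*d^3) = -8*A^7 - 51*A^3 - 51*A^-1 - 8*A^-5
  A^-1 * (14 + 20*d^2 + d^4) = A^7 + 24*A^3 + 60*A^-1 + 24*A^-5 + A^-9
  A^-3 * (17*d + 4*d^3) = -4*A^3 - 29*A^-1 - 29*A^-5 - 4*A^-9
  A^-5 * (7*d^2) = 7*A^-1 + 14*A^-5 + 7*A^-9
  A^-7 * (d^3) = -A^-1 - 3*A^-5 - 3*A^-9 - A^-13
Summing the groups: <K> = -A^11 + A^7 - 2*A^3 + 2*A^-1 - A^-5 + A^-9 - A^-13
Normalise by the writhe: (-A^3)^(-w) = (-A^3)^(-1) = -A^-3, so f(A) = -A^-3 * <K> = A^8 - A^4 + 2 - 2*A^-4 + A^-8 - A^-12 + A^-16.
Substitute A = t^(-1/4), i.e. A^e → t^(-e/4): V(t) = t^4 - t^3 + t^2 - 2*t + 2 - t^-1 + t^-2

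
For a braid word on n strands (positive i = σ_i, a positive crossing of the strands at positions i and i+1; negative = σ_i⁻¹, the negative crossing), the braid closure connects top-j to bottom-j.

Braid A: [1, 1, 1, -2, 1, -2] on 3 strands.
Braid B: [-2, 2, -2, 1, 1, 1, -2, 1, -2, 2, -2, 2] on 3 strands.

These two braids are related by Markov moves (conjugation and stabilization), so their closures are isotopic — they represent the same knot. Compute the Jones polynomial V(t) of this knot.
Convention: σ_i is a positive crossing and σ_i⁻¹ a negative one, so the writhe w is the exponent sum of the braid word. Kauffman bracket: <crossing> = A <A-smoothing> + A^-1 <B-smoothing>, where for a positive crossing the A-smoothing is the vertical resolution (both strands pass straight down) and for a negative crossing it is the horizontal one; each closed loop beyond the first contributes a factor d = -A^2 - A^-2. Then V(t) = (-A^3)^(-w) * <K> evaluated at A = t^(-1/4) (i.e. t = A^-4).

Markov-equivalent braids have isotopic closures, hence identical knot invariants. Strip the Markov moves from each word to reach a common short braid β, then compute V(t) once on β.
Braid A: s1 s1 s1 s2^-1 s1 s2^-1 on 3 strands has no conjugating prefix/suffix or stabilization to strip; take β = s1 s1 s1 s2^-1 s1 s2^-1.
Braid B: s2^-1 s2 s2^-1 s1 s1 s1 s2^-1 s1 s2^-1 s2 s2^-1 s2 on 3 strands reduces by inverse Markov moves (closure unchanged at each step):
  Deconjugate: the word is γ·β·γ⁻¹ with γ = s2^-1 s2 (prefix) and γ⁻¹ = s2^-1 s2 (suffix); strip both.
  Deconjugate: the word is γ·β·γ⁻¹ with γ = s2^-1 (prefix) and γ⁻¹ = s2 (suffix); strip both.
Reduced to β = s1 s1 s1 s2^-1 s1 s2^-1 on 3 strands, 6 crossings.
Both give the same β = s1 s1 s1 s2^-1 s1 s2^-1 on 3 strands, so one state sum suffices:
Braid: s1 s1 s1 s2^-1 s1 s2^-1 on 3 strands, 6 crossings.
Writhe w = (#positive) - (#negative) = 4 - 2 = 2.
State-sum expansion of <K>. There are 2^6 = 64 states.
Each crossing splits two ways (0=vertical, 1=horizontal). The state's weight is A^(#A-smoothings - #B-smoothings) * d^(loops - 1).
Tabulate the states by total A-exponent and number of loops L (A-exp: L × count):
  A^6: L=3 ×1
  A^4: L=2 ×6
  A^2: L=1 ×11, L=3 ×4
  A^0: L=2 ×19, L=4 ×1
  A^-2: L=3 ×15
  A^-4: L=4 ×6
  A^-6: L=5 ×1
Each group contributes A^e * Σ count * d^(L-1):
Powers of d = -A^2 - A^-2: d^2 = A^4 + 2 + A^-4; d^3 = -A^6 - 3*A^2 - 3*A^-2 - A^-6; d^4 = A^8 + 4*A^4 + 6 + 4*A^-4 + A^-8.
  A^6 * (d^2) = A^10 + 2*A^6 + A^2
  A^4 * (6*d) = -6*A^6 - 6*A^2
  A^2 * (11 + 4*d^2) = 4*A^6 + 19*A^2 + 4*A^-2
  A^0 * (19*d + d^3) = -A^6 - 22*A^2 - 22*A^-2 - A^-6
  A^-2 * (15*d^2) = 15*A^2 + 30*A^-2 + 15*A^-6
  A^-4 * (6*d^3) = -6*A^2 - 18*A^-2 - 18*A^-6 - 6*A^-10
  A^-6 * (d^4) = A^2 + 4*A^-2 + 6*A^-6 + 4*A^-10 + A^-14
Summing the groups: <K> = A^10 - A^6 + 2*A^2 - 2*A^-2 + 2*A^-6 - 2*A^-10 + A^-14
Normalise by the writhe: (-A^3)^(-w) = (-A^3)^(-2) = A^-6, so f(A) = A^-6 * <K> = A^4 - 1 + 2*A^-4 - 2*A^-8 + 2*A^-12 - 2*A^-16 + A^-20.
Substitute A = t^(-1/4), i.e. A^e → t^(-e/4): V(t) = t^5 - 2*t^4 + 2*t^3 - 2*t^2 + 2*t - 1 + t^-1

Answer: t^5 - 2*t^4 + 2*t^3 - 2*t^2 + 2*t - 1 + t^-1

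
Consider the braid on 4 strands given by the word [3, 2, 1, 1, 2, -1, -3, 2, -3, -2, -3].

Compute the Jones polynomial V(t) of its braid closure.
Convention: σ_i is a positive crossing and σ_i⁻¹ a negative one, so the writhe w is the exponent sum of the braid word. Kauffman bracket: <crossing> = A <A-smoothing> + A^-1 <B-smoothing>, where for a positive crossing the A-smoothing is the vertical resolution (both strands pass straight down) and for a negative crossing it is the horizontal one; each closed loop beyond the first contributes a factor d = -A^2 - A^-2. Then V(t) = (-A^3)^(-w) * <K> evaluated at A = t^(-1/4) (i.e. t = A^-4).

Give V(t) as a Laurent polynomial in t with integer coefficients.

t^4 - t^3 + t^2 - 2*t + 2 - t^-1 + t^-2

Derivation:
The presented braid s3 s2 s1 s1 s2 s1^-1 s3^-1 s2 s3^-1 s2^-1 s3^-1 on 4 strands reduces by inverse Markov moves (closure unchanged at each step):
  Deconjugate: the word is γ·β·γ⁻¹ with γ = s3 s2 (prefix) and γ⁻¹ = s2^-1 s3^-1 (suffix); strip both.
Reduced to β = s1 s1 s2 s1^-1 s3^-1 s2 s3^-1 on 4 strands, 7 crossings.
Compute on β:
Braid: s1 s1 s2 s1^-1 s3^-1 s2 s3^-1 on 4 strands, 7 crossings.
Writhe w = (#positive) - (#negative) = 4 - 3 = 1.
Enumerate smoothing states for the bracket polynomial. There are 2^7 = 128 states.
Each crossing splits two ways (0=vertical, 1=horizontal). The state's weight is A^(#A-smoothings - #B-smoothings) * d^(loops - 1).
Tabulate the states by total A-exponent and number of loops L (A-exp: L × count):
  A^7: L=3 ×1
  A^5: L=2 ×4, L=4 ×3
  A^3: L=1 ×5, L=3 ×15, L=5 ×1
  A^1: L=2 ×27, L=4 ×8
  A^-1: L=1 ×14, L=3 ×20, L=5 ×1
  A^-3: L=2 ×17, L=4 ×4
  A^-5: L=3 ×7
  A^-7: L=4 ×1
Each group contributes A^e * Σ count * d^(L-1):
Powers of d = -A^2 - A^-2: d^2 = A^4 + 2 + A^-4; d^3 = -A^6 - 3*A^2 - 3*A^-2 - A^-6; d^4 = A^8 + 4*A^4 + 6 + 4*A^-4 + A^-8.
  A^7 * (d^2) = A^11 + 2*A^7 + A^3
  A^5 * (4*d + 3*d^3) = -3*A^11 - 13*A^7 - 13*A^3 - 3*A^-1
  A^3 * (5 + 15*d^2 + d^4) = A^11 + 19*A^7 + 41*A^3 + 19*A^-1 + A^-5
  A^1 * (27*d + 8*d^3) = -8*A^7 - 51*A^3 - 51*A^-1 - 8*A^-5
  A^-1 * (14 + 20*d^2 + d^4) = A^7 + 24*A^3 + 60*A^-1 + 24*A^-5 + A^-9
  A^-3 * (17*d + 4*d^3) = -4*A^3 - 29*A^-1 - 29*A^-5 - 4*A^-9
  A^-5 * (7*d^2) = 7*A^-1 + 14*A^-5 + 7*A^-9
  A^-7 * (d^3) = -A^-1 - 3*A^-5 - 3*A^-9 - A^-13
Summing the groups: <K> = -A^11 + A^7 - 2*A^3 + 2*A^-1 - A^-5 + A^-9 - A^-13
Normalise by the writhe: (-A^3)^(-w) = (-A^3)^(-1) = -A^-3, so f(A) = -A^-3 * <K> = A^8 - A^4 + 2 - 2*A^-4 + A^-8 - A^-12 + A^-16.
Substitute A = t^(-1/4), i.e. A^e → t^(-e/4): V(t) = t^4 - t^3 + t^2 - 2*t + 2 - t^-1 + t^-2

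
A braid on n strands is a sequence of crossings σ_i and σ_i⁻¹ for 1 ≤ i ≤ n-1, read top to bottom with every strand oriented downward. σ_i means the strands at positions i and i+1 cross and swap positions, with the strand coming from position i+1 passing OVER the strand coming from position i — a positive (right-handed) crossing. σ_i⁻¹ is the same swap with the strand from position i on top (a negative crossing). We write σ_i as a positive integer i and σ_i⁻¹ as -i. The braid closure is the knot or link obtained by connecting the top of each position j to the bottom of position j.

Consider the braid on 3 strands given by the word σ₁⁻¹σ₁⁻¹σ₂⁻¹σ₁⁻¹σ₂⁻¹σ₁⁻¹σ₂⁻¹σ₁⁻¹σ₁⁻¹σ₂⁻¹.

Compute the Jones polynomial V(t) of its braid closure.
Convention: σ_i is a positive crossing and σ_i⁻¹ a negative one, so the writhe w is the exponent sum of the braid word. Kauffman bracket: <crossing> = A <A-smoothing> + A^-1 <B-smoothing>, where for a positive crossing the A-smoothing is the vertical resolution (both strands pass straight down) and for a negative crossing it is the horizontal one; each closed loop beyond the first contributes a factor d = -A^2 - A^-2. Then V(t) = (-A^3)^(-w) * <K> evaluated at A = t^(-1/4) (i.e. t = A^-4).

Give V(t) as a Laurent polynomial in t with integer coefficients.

t^-4 + t^-6 - t^-10

Derivation:
Braid: s1^-1 s1^-1 s2^-1 s1^-1 s2^-1 s1^-1 s2^-1 s1^-1 s1^-1 s2^-1 on 3 strands, 10 crossings.
Writhe w = (#positive) - (#negative) = 0 - 10 = -10.
State-sum expansion of <K>. There are 2^10 = 1024 states.
For each crossing: s=0 is the vertical smoothing, s=1 horizontal. Crossing k contributes A^(sign_k * (1 - 2*s_k)); loop factor d = -A^2 - A^-2.
Tabulate the states by total A-exponent and number of loops L (A-exp: L × count):
  A^10: L=3 ×1
  A^8: L=2 ×4, L=4 ×6
  A^6: L=1 ×4, L=3 ×30, L=5 ×11
  A^4: L=2 ×48, L=4 ×65, L=6 ×7
  A^2: L=1 ×24, L=3 ×140, L=5 ×45, L=7 ×1
  A^0: L=2 ×129, L=4 ×117, L=6 ×6
  A^-2: L=1 ×43, L=3 ×151, L=5 ×16
  A^-4: L=2 ×96, L=4 ×24
  A^-6: L=1 ×24, L=3 ×21
  A^-8: L=2 ×10
  A^-10: L=3 ×1
Each group contributes A^e * Σ count * d^(L-1):
Powers of d = -A^2 - A^-2: d^2 = A^4 + 2 + A^-4; d^3 = -A^6 - 3*A^2 - 3*A^-2 - A^-6; d^4 = A^8 + 4*A^4 + 6 + 4*A^-4 + A^-8; d^5 = -A^10 - 5*A^6 - 10*A^2 - 10*A^-2 - 5*A^-6 - A^-10; d^6 = A^12 + 6*A^8 + 15*A^4 + 20 + 15*A^-4 + 6*A^-8 + A^-12.
  A^10 * (d^2) = A^14 + 2*A^10 + A^6
  A^8 * (4*d + 6*d^3) = -6*A^14 - 22*A^10 - 22*A^6 - 6*A^2
  A^6 * (4 + 30*d^2 + 11*d^4) = 11*A^14 + 74*A^10 + 130*A^6 + 74*A^2 + 11*A^-2
  A^4 * (48*d + 65*d^3 + 7*d^5) = -7*A^14 - 100*A^10 - 313*A^6 - 313*A^2 - 100*A^-2 - 7*A^-6
  A^2 * (24 + 140*d^2 + 45*d^4 + d^6) = A^14 + 51*A^10 + 335*A^6 + 594*A^2 + 335*A^-2 + 51*A^-6 + A^-10
  A^0 * (129*d + 117*d^3 + 6*d^5) = -6*A^10 - 147*A^6 - 540*A^2 - 540*A^-2 - 147*A^-6 - 6*A^-10
  A^-2 * (43 + 151*d^2 + 16*d^4) = 16*A^6 + 215*A^2 + 441*A^-2 + 215*A^-6 + 16*A^-10
  A^-4 * (96*d + 24*d^3) = -24*A^2 - 168*A^-2 - 168*A^-6 - 24*A^-10
  A^-6 * (24 + 21*d^2) = 21*A^-2 + 66*A^-6 + 21*A^-10
  A^-8 * (10*d) = -10*A^-6 - 10*A^-10
  A^-10 * (d^2) = A^-6 + 2*A^-10 + A^-14
Summing the groups: <K> = -A^10 + A^-6 + A^-14
Normalise by the writhe: (-A^3)^(-w) = (-A^3)^(10) = A^30, so f(A) = A^30 * <K> = -A^40 + A^24 + A^16.
Substitute A = t^(-1/4), i.e. A^e → t^(-e/4): V(t) = t^-4 + t^-6 - t^-10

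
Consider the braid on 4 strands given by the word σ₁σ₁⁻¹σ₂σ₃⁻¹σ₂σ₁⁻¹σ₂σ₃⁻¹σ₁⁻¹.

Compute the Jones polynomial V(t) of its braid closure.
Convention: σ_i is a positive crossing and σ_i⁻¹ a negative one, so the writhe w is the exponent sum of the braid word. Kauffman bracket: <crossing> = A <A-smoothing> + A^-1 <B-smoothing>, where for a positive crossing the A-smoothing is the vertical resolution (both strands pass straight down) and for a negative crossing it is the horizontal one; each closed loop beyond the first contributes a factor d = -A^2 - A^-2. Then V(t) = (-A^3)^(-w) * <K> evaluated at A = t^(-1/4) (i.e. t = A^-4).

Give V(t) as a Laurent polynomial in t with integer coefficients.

The presented braid s1 s1^-1 s2 s3^-1 s2 s1^-1 s2 s3^-1 s1^-1 on 4 strands reduces by inverse Markov moves (closure unchanged at each step):
  Deconjugate: the word is γ·β·γ⁻¹ with γ = s1 (prefix) and γ⁻¹ = s1^-1 (suffix); strip both.
Reduced to β = s1^-1 s2 s3^-1 s2 s1^-1 s2 s3^-1 on 4 strands, 7 crossings.
Compute on β:
Braid: s1^-1 s2 s3^-1 s2 s1^-1 s2 s3^-1 on 4 strands, 7 crossings.
Writhe w = (#positive) - (#negative) = 3 - 4 = -1.
Enumerate smoothing states for the bracket polynomial. There are 2^7 = 128 states.
Smooth each crossing (0=||, 1=⌣⌢); contribution A^(Σ sign_k(1-2s_k)) * d^(L-1).
Tabulate the states by total A-exponent and number of loops L (A-exp: L × count):
  A^7: L=4 ×1
  A^5: L=3 ×7
  A^3: L=2 ×19, L=4 ×2
  A^1: L=1 ×21, L=3 ×14
  A^-1: L=2 ×32, L=4 ×3
  A^-3: L=3 ×21
  A^-5: L=4 ×7
  A^-7: L=5 ×1
Each group contributes A^e * Σ count * d^(L-1):
Powers of d = -A^2 - A^-2: d^2 = A^4 + 2 + A^-4; d^3 = -A^6 - 3*A^2 - 3*A^-2 - A^-6; d^4 = A^8 + 4*A^4 + 6 + 4*A^-4 + A^-8.
  A^7 * (d^3) = -A^13 - 3*A^9 - 3*A^5 - A
  A^5 * (7*d^2) = 7*A^9 + 14*A^5 + 7*A
  A^3 * (19*d + 2*d^3) = -2*A^9 - 25*A^5 - 25*A - 2*A^-3
  A^1 * (21 + 14*d^2) = 14*A^5 + 49*A + 14*A^-3
  A^-1 * (32*d + 3*d^3) = -3*A^5 - 41*A - 41*A^-3 - 3*A^-7
  A^-3 * (21*d^2) = 21*A + 42*A^-3 + 21*A^-7
  A^-5 * (7*d^3) = -7*A - 21*A^-3 - 21*A^-7 - 7*A^-11
  A^-7 * (d^4) = A + 4*A^-3 + 6*A^-7 + 4*A^-11 + A^-15
Summing the groups: <K> = -A^13 + 2*A^9 - 3*A^5 + 4*A - 4*A^-3 + 3*A^-7 - 3*A^-11 + A^-15
Normalise by the writhe: (-A^3)^(-w) = (-A^3)^(1) = -A^3, so f(A) = -A^3 * <K> = A^16 - 2*A^12 + 3*A^8 - 4*A^4 + 4 - 3*A^-4 + 3*A^-8 - A^-12.
Substitute A = t^(-1/4), i.e. A^e → t^(-e/4): V(t) = -t^3 + 3*t^2 - 3*t + 4 - 4*t^-1 + 3*t^-2 - 2*t^-3 + t^-4

Answer: -t^3 + 3*t^2 - 3*t + 4 - 4*t^-1 + 3*t^-2 - 2*t^-3 + t^-4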